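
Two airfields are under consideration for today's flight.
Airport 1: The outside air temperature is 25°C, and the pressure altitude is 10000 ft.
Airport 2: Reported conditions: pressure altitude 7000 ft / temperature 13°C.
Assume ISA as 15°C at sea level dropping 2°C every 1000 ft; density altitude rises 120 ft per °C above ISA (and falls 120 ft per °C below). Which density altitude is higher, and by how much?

Airport 1: ISA temp = -5°C, deviation +30°C, DA = 10000 + 120 × 30 = 13600 ft.
Airport 2: ISA temp = 1°C, deviation +12°C, DA = 7000 + 120 × 12 = 8440 ft.
Airport 1 is higher by 13600 − 8440 = 5160 ft.

Airport 1 by 5160 ft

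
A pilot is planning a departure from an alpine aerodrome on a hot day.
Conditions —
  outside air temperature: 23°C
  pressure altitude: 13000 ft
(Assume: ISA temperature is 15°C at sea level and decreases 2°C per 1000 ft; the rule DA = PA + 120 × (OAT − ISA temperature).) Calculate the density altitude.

ISA temperature at 13000 ft = 15 − 2 × (13000/1000) = -11°C.
ISA deviation = 23 − (-11) = +34°C.
Density altitude = 13000 + 120 × (34) = 13000 + (+4080) = 17080 ft.

17080 ft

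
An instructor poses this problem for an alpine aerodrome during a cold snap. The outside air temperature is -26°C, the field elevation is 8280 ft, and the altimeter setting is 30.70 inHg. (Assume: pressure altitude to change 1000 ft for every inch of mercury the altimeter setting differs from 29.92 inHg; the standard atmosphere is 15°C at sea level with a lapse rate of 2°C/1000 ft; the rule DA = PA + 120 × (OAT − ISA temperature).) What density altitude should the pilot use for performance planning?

Pressure altitude = 8280 + (29.92 − 30.70) × 1000 = 8280 + (-780) = 7500 ft.
ISA temperature at 7500 ft = 15 − 2 × (7500/1000) = 0°C.
ISA deviation = -26 − 0 = -26°C.
Density altitude = 7500 + 120 × (-26) = 4380 ft.

4380 ft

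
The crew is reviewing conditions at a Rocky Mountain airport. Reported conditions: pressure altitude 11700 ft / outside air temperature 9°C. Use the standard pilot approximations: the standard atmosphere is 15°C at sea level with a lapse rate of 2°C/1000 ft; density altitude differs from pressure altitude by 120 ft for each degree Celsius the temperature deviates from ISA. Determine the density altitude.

ISA temperature at 11700 ft = 15 − 2 × (11700/1000) = -8.4°C.
ISA deviation = 9 − (-8.4) = +17.4°C.
Density altitude = 11700 + 120 × (17.4) = 11700 + (+2088) = 13788 ft.

13788 ft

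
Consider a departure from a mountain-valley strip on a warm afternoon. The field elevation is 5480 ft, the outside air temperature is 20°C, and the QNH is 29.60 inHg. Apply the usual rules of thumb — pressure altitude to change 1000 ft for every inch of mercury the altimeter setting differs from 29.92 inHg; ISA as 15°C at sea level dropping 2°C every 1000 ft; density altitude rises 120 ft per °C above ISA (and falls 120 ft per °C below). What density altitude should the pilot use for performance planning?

Pressure altitude = 5480 + (29.92 − 29.60) × 1000 = 5480 + (+320) = 5800 ft.
ISA temperature at 5800 ft = 15 − 2 × (5800/1000) = 3.4°C.
ISA deviation = 20 − 3.4 = +16.6°C.
Density altitude = 5800 + 120 × (16.6) = 7792 ft.

7792 ft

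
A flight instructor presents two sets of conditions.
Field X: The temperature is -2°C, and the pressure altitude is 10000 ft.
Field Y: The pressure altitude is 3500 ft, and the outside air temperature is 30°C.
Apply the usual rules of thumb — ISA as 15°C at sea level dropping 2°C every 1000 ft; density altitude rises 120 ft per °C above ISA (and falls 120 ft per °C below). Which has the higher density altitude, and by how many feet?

Field X: ISA temp = -5°C, deviation +3°C, DA = 10000 + 120 × 3 = 10360 ft.
Field Y: ISA temp = 8°C, deviation +22°C, DA = 3500 + 120 × 22 = 6140 ft.
Field X is higher by 10360 − 6140 = 4220 ft.

Field X by 4220 ft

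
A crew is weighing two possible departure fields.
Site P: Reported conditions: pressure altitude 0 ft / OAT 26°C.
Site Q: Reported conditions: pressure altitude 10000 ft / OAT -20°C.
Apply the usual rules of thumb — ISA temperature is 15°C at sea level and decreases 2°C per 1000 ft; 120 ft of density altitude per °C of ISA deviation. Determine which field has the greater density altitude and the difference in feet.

Site Q by 6880 ft

Site P: ISA temp = 15°C, deviation +11°C, DA = 0 + 120 × 11 = 1320 ft.
Site Q: ISA temp = -5°C, deviation -15°C, DA = 10000 + 120 × (-15) = 8200 ft.
Site Q is higher by 8200 − 1320 = 6880 ft.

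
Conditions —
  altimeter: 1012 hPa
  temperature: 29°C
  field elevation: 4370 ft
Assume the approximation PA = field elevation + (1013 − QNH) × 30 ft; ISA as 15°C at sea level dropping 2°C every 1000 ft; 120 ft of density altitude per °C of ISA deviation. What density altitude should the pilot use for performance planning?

Pressure altitude = 4370 + (1013 − 1012) × 30 = 4370 + (+30) = 4400 ft.
ISA temperature at 4400 ft = 15 − 2 × (4400/1000) = 6.2°C.
ISA deviation = 29 − 6.2 = +22.8°C.
Density altitude = 4400 + 120 × (22.8) = 7136 ft.

7136 ft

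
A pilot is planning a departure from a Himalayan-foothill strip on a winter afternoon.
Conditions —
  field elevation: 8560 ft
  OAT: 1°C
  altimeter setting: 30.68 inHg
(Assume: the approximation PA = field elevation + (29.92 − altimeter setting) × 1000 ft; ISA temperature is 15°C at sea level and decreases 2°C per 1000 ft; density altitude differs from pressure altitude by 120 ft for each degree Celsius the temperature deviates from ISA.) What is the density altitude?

Pressure altitude = 8560 + (29.92 − 30.68) × 1000 = 8560 + (-760) = 7800 ft.
ISA temperature at 7800 ft = 15 − 2 × (7800/1000) = -0.6°C.
ISA deviation = 1 − (-0.6) = +1.6°C.
Density altitude = 7800 + 120 × (1.6) = 7992 ft.

7992 ft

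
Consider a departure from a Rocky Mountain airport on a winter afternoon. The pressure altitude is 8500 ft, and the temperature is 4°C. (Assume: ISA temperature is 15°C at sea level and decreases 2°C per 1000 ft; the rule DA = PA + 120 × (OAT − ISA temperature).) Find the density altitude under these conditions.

9220 ft

ISA temperature at 8500 ft = 15 − 2 × (8500/1000) = -2°C.
ISA deviation = 4 − (-2) = +6°C.
Density altitude = 8500 + 120 × (6) = 8500 + (+720) = 9220 ft.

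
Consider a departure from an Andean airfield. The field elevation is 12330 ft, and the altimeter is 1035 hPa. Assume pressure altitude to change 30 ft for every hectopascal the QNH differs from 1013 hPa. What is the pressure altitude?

11670 ft

Pressure correction = (1013 − 1035) × 30 = -660 ft.
Pressure altitude = 12330 + (-660) = 11670 ft.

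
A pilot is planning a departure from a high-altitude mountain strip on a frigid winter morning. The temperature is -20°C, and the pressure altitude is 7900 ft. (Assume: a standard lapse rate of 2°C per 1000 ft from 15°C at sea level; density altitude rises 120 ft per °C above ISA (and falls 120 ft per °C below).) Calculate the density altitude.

ISA temperature at 7900 ft = 15 − 2 × (7900/1000) = -0.8°C.
ISA deviation = -20 − (-0.8) = -19.2°C.
Density altitude = 7900 + 120 × (-19.2) = 7900 + (-2304) = 5596 ft.

5596 ft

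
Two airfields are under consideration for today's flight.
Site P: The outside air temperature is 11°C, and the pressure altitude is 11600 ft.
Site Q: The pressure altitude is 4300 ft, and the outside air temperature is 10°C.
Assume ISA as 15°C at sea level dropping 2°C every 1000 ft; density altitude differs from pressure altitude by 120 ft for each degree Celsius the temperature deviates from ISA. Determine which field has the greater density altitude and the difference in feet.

Site P by 9172 ft

Site P: ISA temp = -8.2°C, deviation +19.2°C, DA = 11600 + 120 × 19.2 = 13904 ft.
Site Q: ISA temp = 6.4°C, deviation +3.6°C, DA = 4300 + 120 × 3.6 = 4732 ft.
Site P is higher by 13904 − 4732 = 9172 ft.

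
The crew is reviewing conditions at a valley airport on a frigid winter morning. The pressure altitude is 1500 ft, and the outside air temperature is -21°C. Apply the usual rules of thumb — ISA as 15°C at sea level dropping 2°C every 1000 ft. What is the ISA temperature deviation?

ISA-33°C

ISA temperature at 1500 ft = 15 − 2 × (1500/1000) = 12°C.
Deviation = OAT − ISA = -21 − 12 = -33°C.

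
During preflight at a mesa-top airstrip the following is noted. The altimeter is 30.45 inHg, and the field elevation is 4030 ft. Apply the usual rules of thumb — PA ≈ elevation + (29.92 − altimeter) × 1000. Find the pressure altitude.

3500 ft

Pressure correction = (29.92 − 30.45) × 1000 = -530 ft.
Pressure altitude = 4030 + (-530) = 3500 ft.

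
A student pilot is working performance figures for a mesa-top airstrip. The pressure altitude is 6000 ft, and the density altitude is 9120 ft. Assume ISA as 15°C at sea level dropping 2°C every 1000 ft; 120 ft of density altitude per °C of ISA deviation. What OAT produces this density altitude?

29°C

Density altitude − pressure altitude = 9120 − 6000 = +3120 ft.
At 120 ft/°C that is an ISA deviation of 3120/120 = +26°C.
ISA temperature at 6000 ft = 15 − 2 × (6000/1000) = 3°C.
OAT = ISA + deviation = 3 + (+26) = 29°C.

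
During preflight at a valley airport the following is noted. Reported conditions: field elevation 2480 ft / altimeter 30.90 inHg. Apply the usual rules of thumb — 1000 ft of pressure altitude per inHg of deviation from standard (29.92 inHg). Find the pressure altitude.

Pressure correction = (29.92 − 30.90) × 1000 = -980 ft.
Pressure altitude = 2480 + (-980) = 1500 ft.

1500 ft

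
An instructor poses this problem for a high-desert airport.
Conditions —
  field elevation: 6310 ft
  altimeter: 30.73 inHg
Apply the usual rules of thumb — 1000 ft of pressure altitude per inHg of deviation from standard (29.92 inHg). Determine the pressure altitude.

5500 ft

Pressure correction = (29.92 − 30.73) × 1000 = -810 ft.
Pressure altitude = 6310 + (-810) = 5500 ft.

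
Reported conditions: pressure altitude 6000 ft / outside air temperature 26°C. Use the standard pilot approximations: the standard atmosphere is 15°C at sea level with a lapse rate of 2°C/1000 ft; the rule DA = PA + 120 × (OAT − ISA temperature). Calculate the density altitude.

ISA temperature at 6000 ft = 15 − 2 × (6000/1000) = 3°C.
ISA deviation = 26 − 3 = +23°C.
Density altitude = 6000 + 120 × (23) = 6000 + (+2760) = 8760 ft.

8760 ft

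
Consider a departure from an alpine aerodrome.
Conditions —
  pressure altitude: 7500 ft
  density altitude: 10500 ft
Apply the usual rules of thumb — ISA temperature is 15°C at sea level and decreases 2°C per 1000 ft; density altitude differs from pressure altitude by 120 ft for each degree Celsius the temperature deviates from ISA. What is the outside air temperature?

Density altitude − pressure altitude = 10500 − 7500 = +3000 ft.
At 120 ft/°C that is an ISA deviation of 3000/120 = +25°C.
ISA temperature at 7500 ft = 15 − 2 × (7500/1000) = 0°C.
OAT = ISA + deviation = 0 + (+25) = 25°C.

25°C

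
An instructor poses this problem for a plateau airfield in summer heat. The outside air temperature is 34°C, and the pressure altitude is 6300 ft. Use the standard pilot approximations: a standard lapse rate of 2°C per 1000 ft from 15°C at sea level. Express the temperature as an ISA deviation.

ISA temperature at 6300 ft = 15 − 2 × (6300/1000) = 2.4°C.
Deviation = OAT − ISA = 34 − 2.4 = +31.6°C.

ISA+31.6°C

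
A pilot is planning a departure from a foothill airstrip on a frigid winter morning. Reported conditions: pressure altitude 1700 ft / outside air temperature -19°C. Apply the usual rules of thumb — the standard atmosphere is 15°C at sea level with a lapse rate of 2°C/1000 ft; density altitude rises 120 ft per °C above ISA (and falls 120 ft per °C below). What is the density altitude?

-1972 ft

ISA temperature at 1700 ft = 15 − 2 × (1700/1000) = 11.6°C.
ISA deviation = -19 − 11.6 = -30.6°C.
Density altitude = 1700 + 120 × (-30.6) = 1700 + (-3672) = -1972 ft.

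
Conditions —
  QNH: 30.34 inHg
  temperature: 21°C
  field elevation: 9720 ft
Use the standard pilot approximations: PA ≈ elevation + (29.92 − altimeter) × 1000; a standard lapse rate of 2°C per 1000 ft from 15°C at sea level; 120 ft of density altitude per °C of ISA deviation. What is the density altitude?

Pressure altitude = 9720 + (29.92 − 30.34) × 1000 = 9720 + (-420) = 9300 ft.
ISA temperature at 9300 ft = 15 − 2 × (9300/1000) = -3.6°C.
ISA deviation = 21 − (-3.6) = +24.6°C.
Density altitude = 9300 + 120 × (24.6) = 12252 ft.

12252 ft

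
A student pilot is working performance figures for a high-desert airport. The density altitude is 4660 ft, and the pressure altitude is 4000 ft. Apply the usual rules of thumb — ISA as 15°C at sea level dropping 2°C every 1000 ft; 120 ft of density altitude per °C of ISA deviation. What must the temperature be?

Density altitude − pressure altitude = 4660 − 4000 = +660 ft.
At 120 ft/°C that is an ISA deviation of 660/120 = +5.5°C.
ISA temperature at 4000 ft = 15 − 2 × (4000/1000) = 7°C.
OAT = ISA + deviation = 7 + (+5.5) = 12.5°C.

12.5°C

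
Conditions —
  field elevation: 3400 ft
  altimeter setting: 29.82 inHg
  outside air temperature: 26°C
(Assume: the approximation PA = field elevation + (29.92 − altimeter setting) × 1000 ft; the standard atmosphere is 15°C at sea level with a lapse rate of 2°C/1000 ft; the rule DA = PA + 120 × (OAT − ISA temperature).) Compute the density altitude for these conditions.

5660 ft

Pressure altitude = 3400 + (29.92 − 29.82) × 1000 = 3400 + (+100) = 3500 ft.
ISA temperature at 3500 ft = 15 − 2 × (3500/1000) = 8°C.
ISA deviation = 26 − 8 = +18°C.
Density altitude = 3500 + 120 × (18) = 5660 ft.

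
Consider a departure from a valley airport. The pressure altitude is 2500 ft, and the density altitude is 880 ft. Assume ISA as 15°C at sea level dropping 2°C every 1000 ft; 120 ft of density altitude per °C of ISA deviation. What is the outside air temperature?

Density altitude − pressure altitude = 880 − 2500 = -1620 ft.
At 120 ft/°C that is an ISA deviation of -1620/120 = -13.5°C.
ISA temperature at 2500 ft = 15 − 2 × (2500/1000) = 10°C.
OAT = ISA + deviation = 10 + (-13.5) = -3.5°C.

-3.5°C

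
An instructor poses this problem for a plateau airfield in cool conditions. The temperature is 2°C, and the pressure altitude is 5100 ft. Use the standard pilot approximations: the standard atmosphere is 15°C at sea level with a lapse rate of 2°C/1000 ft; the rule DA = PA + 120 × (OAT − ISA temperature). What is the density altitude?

4764 ft

ISA temperature at 5100 ft = 15 − 2 × (5100/1000) = 4.8°C.
ISA deviation = 2 − 4.8 = -2.8°C.
Density altitude = 5100 + 120 × (-2.8) = 5100 + (-336) = 4764 ft.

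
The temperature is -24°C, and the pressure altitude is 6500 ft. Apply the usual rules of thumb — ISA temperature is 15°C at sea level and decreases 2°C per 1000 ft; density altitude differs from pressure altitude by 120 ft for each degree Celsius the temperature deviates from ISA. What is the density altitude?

3380 ft

ISA temperature at 6500 ft = 15 − 2 × (6500/1000) = 2°C.
ISA deviation = -24 − 2 = -26°C.
Density altitude = 6500 + 120 × (-26) = 6500 + (-3120) = 3380 ft.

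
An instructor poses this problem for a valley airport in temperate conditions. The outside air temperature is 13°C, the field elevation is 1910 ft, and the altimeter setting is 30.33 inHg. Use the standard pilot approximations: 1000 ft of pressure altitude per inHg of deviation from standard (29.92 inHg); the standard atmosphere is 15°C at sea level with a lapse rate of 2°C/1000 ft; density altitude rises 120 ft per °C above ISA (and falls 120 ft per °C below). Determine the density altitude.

1620 ft

Pressure altitude = 1910 + (29.92 − 30.33) × 1000 = 1910 + (-410) = 1500 ft.
ISA temperature at 1500 ft = 15 − 2 × (1500/1000) = 12°C.
ISA deviation = 13 − 12 = +1°C.
Density altitude = 1500 + 120 × (1) = 1620 ft.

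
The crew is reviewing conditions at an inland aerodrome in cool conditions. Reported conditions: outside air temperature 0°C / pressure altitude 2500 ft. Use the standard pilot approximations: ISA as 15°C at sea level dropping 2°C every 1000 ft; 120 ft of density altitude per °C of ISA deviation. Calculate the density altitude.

1300 ft

ISA temperature at 2500 ft = 15 − 2 × (2500/1000) = 10°C.
ISA deviation = 0 − 10 = -10°C.
Density altitude = 2500 + 120 × (-10) = 2500 + (-1200) = 1300 ft.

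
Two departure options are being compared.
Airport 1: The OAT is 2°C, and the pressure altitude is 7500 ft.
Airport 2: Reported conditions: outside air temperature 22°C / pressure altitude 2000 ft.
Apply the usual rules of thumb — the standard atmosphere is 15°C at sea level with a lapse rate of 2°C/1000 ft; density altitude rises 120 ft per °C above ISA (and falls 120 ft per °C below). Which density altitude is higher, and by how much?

Airport 1 by 4420 ft

Airport 1: ISA temp = 0°C, deviation +2°C, DA = 7500 + 120 × 2 = 7740 ft.
Airport 2: ISA temp = 11°C, deviation +11°C, DA = 2000 + 120 × 11 = 3320 ft.
Airport 1 is higher by 7740 − 3320 = 4420 ft.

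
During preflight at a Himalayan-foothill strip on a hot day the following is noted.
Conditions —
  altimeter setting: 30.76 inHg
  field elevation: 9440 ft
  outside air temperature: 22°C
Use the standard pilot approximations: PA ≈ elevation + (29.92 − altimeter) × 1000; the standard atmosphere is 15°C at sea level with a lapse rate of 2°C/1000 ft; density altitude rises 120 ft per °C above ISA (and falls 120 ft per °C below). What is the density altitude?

11504 ft

Pressure altitude = 9440 + (29.92 − 30.76) × 1000 = 9440 + (-840) = 8600 ft.
ISA temperature at 8600 ft = 15 − 2 × (8600/1000) = -2.2°C.
ISA deviation = 22 − (-2.2) = +24.2°C.
Density altitude = 8600 + 120 × (24.2) = 11504 ft.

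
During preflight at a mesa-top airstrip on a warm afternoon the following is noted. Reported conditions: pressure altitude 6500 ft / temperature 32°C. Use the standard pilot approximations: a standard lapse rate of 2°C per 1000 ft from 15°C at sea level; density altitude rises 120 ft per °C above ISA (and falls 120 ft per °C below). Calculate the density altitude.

ISA temperature at 6500 ft = 15 − 2 × (6500/1000) = 2°C.
ISA deviation = 32 − 2 = +30°C.
Density altitude = 6500 + 120 × (30) = 6500 + (+3600) = 10100 ft.

10100 ft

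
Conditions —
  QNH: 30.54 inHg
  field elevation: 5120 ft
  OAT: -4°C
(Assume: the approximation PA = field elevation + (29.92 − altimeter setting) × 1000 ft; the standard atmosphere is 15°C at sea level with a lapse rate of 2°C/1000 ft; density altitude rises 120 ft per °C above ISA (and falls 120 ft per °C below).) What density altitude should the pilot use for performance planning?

Pressure altitude = 5120 + (29.92 − 30.54) × 1000 = 5120 + (-620) = 4500 ft.
ISA temperature at 4500 ft = 15 − 2 × (4500/1000) = 6°C.
ISA deviation = -4 − 6 = -10°C.
Density altitude = 4500 + 120 × (-10) = 3300 ft.

3300 ft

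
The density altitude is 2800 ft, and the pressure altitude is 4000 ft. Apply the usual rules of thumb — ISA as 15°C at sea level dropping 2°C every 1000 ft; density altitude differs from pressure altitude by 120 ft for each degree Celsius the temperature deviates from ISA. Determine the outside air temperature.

-3°C

Density altitude − pressure altitude = 2800 − 4000 = -1200 ft.
At 120 ft/°C that is an ISA deviation of -1200/120 = -10°C.
ISA temperature at 4000 ft = 15 − 2 × (4000/1000) = 7°C.
OAT = ISA + deviation = 7 + (-10) = -3°C.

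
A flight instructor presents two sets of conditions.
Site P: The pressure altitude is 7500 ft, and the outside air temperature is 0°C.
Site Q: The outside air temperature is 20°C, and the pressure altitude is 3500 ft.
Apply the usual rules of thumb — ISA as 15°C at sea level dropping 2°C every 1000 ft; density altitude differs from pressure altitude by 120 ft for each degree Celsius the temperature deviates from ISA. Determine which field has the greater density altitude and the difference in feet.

Site P by 2560 ft

Site P: ISA temp = 0°C, deviation 0°C, DA = 7500 + 120 × 0 = 7500 ft.
Site Q: ISA temp = 8°C, deviation +12°C, DA = 3500 + 120 × 12 = 4940 ft.
Site P is higher by 7500 − 4940 = 2560 ft.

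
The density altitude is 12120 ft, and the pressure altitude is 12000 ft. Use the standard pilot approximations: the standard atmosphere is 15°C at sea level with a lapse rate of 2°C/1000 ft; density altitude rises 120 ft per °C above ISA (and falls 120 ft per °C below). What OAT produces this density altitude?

Density altitude − pressure altitude = 12120 − 12000 = +120 ft.
At 120 ft/°C that is an ISA deviation of 120/120 = +1°C.
ISA temperature at 12000 ft = 15 − 2 × (12000/1000) = -9°C.
OAT = ISA + deviation = -9 + (+1) = -8°C.

-8°C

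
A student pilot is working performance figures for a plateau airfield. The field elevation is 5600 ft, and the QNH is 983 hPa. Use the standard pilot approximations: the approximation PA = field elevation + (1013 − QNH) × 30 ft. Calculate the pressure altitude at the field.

6500 ft

Pressure correction = (1013 − 983) × 30 = +900 ft.
Pressure altitude = 5600 + (+900) = 6500 ft.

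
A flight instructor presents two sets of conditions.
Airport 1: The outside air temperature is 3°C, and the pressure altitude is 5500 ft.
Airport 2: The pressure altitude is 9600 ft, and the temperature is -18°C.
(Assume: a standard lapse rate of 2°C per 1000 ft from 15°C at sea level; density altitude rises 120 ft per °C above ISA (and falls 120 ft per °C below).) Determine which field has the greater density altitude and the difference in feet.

Airport 2 by 2564 ft

Airport 1: ISA temp = 4°C, deviation -1°C, DA = 5500 + 120 × (-1) = 5380 ft.
Airport 2: ISA temp = -4.2°C, deviation -13.8°C, DA = 9600 + 120 × (-13.8) = 7944 ft.
Airport 2 is higher by 7944 − 5380 = 2564 ft.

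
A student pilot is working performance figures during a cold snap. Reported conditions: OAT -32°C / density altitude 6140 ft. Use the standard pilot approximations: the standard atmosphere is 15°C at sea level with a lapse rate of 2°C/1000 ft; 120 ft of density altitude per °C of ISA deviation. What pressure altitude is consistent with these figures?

9500 ft

DA = PA + 120 × (OAT − (15 − 2·PA/1000)) = PA + 120·OAT − 1800 + 0.24·PA = 1.24·PA + 120·OAT − 1800.
So 1.24·PA = 6140 − 120 × (-32) + 1800 = 11780.
PA = 11780 / 1.24 = 9500 ft.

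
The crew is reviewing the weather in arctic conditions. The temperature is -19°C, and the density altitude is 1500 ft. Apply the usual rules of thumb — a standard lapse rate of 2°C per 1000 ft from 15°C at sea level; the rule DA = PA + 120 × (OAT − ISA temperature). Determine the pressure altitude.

DA = PA + 120 × (OAT − (15 − 2·PA/1000)) = PA + 120·OAT − 1800 + 0.24·PA = 1.24·PA + 120·OAT − 1800.
So 1.24·PA = 1500 − 120 × (-19) + 1800 = 5580.
PA = 5580 / 1.24 = 4500 ft.

4500 ft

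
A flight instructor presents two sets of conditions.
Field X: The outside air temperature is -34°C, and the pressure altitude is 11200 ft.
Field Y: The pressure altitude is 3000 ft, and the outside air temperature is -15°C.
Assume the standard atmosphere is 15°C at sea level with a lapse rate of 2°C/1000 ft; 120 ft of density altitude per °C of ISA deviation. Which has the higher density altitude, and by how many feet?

Field X: ISA temp = -7.4°C, deviation -26.6°C, DA = 11200 + 120 × (-26.6) = 8008 ft.
Field Y: ISA temp = 9°C, deviation -24°C, DA = 3000 + 120 × (-24) = 120 ft.
Field X is higher by 8008 − 120 = 7888 ft.

Field X by 7888 ft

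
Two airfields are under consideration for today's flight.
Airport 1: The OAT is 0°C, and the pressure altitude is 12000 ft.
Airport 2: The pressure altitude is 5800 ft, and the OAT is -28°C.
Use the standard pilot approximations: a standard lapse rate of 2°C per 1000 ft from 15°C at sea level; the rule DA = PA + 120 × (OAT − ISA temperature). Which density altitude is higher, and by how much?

Airport 1 by 11048 ft

Airport 1: ISA temp = -9°C, deviation +9°C, DA = 12000 + 120 × 9 = 13080 ft.
Airport 2: ISA temp = 3.4°C, deviation -31.4°C, DA = 5800 + 120 × (-31.4) = 2032 ft.
Airport 1 is higher by 13080 − 2032 = 11048 ft.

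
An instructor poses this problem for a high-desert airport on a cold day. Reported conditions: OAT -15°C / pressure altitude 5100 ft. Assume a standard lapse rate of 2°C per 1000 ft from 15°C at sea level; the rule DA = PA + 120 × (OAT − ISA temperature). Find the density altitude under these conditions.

2724 ft

ISA temperature at 5100 ft = 15 − 2 × (5100/1000) = 4.8°C.
ISA deviation = -15 − 4.8 = -19.8°C.
Density altitude = 5100 + 120 × (-19.8) = 5100 + (-2376) = 2724 ft.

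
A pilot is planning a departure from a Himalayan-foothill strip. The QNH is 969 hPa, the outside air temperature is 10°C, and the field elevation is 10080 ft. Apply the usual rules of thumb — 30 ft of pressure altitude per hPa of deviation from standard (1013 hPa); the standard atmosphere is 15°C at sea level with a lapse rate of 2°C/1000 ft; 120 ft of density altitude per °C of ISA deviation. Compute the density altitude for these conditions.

Pressure altitude = 10080 + (1013 − 969) × 30 = 10080 + (+1320) = 11400 ft.
ISA temperature at 11400 ft = 15 − 2 × (11400/1000) = -7.8°C.
ISA deviation = 10 − (-7.8) = +17.8°C.
Density altitude = 11400 + 120 × (17.8) = 13536 ft.

13536 ft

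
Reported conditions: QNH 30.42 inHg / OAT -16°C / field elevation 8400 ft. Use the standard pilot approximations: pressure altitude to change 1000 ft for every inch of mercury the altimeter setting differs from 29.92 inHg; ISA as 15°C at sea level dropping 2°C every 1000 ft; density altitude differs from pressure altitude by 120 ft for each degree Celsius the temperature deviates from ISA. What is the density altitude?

6076 ft

Pressure altitude = 8400 + (29.92 − 30.42) × 1000 = 8400 + (-500) = 7900 ft.
ISA temperature at 7900 ft = 15 − 2 × (7900/1000) = -0.8°C.
ISA deviation = -16 − (-0.8) = -15.2°C.
Density altitude = 7900 + 120 × (-15.2) = 6076 ft.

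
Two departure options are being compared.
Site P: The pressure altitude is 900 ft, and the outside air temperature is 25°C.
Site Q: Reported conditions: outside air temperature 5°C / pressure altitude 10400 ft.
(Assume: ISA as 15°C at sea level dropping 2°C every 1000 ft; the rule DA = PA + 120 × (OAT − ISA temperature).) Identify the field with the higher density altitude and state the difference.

Site P: ISA temp = 13.2°C, deviation +11.8°C, DA = 900 + 120 × 11.8 = 2316 ft.
Site Q: ISA temp = -5.8°C, deviation +10.8°C, DA = 10400 + 120 × 10.8 = 11696 ft.
Site Q is higher by 11696 − 2316 = 9380 ft.

Site Q by 9380 ft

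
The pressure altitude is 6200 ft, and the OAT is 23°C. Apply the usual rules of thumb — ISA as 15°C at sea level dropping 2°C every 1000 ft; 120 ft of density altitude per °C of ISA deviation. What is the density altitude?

8648 ft

ISA temperature at 6200 ft = 15 − 2 × (6200/1000) = 2.6°C.
ISA deviation = 23 − 2.6 = +20.4°C.
Density altitude = 6200 + 120 × (20.4) = 6200 + (+2448) = 8648 ft.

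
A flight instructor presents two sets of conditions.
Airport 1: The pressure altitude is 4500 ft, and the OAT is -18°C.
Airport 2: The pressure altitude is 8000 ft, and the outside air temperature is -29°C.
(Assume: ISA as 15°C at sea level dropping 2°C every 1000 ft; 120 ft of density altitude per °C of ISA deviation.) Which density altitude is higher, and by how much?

Airport 2 by 3020 ft

Airport 1: ISA temp = 6°C, deviation -24°C, DA = 4500 + 120 × (-24) = 1620 ft.
Airport 2: ISA temp = -1°C, deviation -28°C, DA = 8000 + 120 × (-28) = 4640 ft.
Airport 2 is higher by 4640 − 1620 = 3020 ft.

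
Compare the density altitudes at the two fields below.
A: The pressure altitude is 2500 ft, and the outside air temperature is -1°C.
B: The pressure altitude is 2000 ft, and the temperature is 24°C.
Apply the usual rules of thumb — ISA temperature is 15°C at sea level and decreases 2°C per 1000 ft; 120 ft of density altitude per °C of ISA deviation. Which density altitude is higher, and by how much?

B by 2380 ft

A: ISA temp = 10°C, deviation -11°C, DA = 2500 + 120 × (-11) = 1180 ft.
B: ISA temp = 11°C, deviation +13°C, DA = 2000 + 120 × 13 = 3560 ft.
B is higher by 3560 − 1180 = 2380 ft.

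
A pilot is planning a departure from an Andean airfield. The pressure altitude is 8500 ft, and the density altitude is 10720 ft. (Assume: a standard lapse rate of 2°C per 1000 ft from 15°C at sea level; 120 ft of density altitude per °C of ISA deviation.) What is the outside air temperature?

Density altitude − pressure altitude = 10720 − 8500 = +2220 ft.
At 120 ft/°C that is an ISA deviation of 2220/120 = +18.5°C.
ISA temperature at 8500 ft = 15 − 2 × (8500/1000) = -2°C.
OAT = ISA + deviation = -2 + (+18.5) = 16.5°C.

16.5°C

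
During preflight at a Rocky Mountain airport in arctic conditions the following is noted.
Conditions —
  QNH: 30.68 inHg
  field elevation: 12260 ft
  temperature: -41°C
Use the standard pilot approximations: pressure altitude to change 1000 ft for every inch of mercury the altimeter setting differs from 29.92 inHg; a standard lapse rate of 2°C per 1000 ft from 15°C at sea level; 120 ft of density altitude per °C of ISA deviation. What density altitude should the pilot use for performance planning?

7540 ft

Pressure altitude = 12260 + (29.92 − 30.68) × 1000 = 12260 + (-760) = 11500 ft.
ISA temperature at 11500 ft = 15 − 2 × (11500/1000) = -8°C.
ISA deviation = -41 − (-8) = -33°C.
Density altitude = 11500 + 120 × (-33) = 7540 ft.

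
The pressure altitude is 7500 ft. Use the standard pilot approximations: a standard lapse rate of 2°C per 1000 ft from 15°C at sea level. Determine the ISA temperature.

ISA temperature = 15 − 2 × (7500/1000) = 15 − 15 = 0°C.

0°C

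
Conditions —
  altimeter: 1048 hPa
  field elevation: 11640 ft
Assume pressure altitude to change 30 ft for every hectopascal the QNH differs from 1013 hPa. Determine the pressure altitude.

Pressure correction = (1013 − 1048) × 30 = -1050 ft.
Pressure altitude = 11640 + (-1050) = 10590 ft.

10590 ft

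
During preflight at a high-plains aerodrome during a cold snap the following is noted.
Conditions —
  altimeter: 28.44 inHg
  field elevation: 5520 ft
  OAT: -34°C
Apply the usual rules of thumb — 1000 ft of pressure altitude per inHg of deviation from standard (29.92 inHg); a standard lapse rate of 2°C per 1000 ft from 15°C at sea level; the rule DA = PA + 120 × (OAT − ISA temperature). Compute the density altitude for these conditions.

2800 ft

Pressure altitude = 5520 + (29.92 − 28.44) × 1000 = 5520 + (+1480) = 7000 ft.
ISA temperature at 7000 ft = 15 − 2 × (7000/1000) = 1°C.
ISA deviation = -34 − 1 = -35°C.
Density altitude = 7000 + 120 × (-35) = 2800 ft.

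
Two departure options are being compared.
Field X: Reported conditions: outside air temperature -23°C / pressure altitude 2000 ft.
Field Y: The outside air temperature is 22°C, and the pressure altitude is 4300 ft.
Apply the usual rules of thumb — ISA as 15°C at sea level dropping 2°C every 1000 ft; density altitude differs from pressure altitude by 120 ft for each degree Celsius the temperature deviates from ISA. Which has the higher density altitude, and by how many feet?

Field X: ISA temp = 11°C, deviation -34°C, DA = 2000 + 120 × (-34) = -2080 ft.
Field Y: ISA temp = 6.4°C, deviation +15.6°C, DA = 4300 + 120 × 15.6 = 6172 ft.
Field Y is higher by 6172 − (-2080) = 8252 ft.

Field Y by 8252 ft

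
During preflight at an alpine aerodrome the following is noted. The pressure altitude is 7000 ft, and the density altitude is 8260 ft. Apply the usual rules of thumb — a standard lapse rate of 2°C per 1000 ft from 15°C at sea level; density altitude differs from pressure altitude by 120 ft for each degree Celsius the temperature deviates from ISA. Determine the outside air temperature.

Density altitude − pressure altitude = 8260 − 7000 = +1260 ft.
At 120 ft/°C that is an ISA deviation of 1260/120 = +10.5°C.
ISA temperature at 7000 ft = 15 − 2 × (7000/1000) = 1°C.
OAT = ISA + deviation = 1 + (+10.5) = 11.5°C.

11.5°C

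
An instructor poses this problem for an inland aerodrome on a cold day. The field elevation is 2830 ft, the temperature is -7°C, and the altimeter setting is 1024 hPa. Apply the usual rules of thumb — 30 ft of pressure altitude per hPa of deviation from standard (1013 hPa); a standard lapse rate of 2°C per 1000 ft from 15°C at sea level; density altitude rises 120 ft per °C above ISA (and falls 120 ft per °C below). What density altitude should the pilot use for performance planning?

Pressure altitude = 2830 + (1013 − 1024) × 30 = 2830 + (-330) = 2500 ft.
ISA temperature at 2500 ft = 15 − 2 × (2500/1000) = 10°C.
ISA deviation = -7 − 10 = -17°C.
Density altitude = 2500 + 120 × (-17) = 460 ft.

460 ft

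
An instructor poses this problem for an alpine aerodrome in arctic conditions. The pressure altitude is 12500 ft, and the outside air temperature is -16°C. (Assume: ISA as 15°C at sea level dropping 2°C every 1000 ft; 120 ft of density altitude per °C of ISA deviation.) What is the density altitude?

ISA temperature at 12500 ft = 15 − 2 × (12500/1000) = -10°C.
ISA deviation = -16 − (-10) = -6°C.
Density altitude = 12500 + 120 × (-6) = 12500 + (-720) = 11780 ft.

11780 ft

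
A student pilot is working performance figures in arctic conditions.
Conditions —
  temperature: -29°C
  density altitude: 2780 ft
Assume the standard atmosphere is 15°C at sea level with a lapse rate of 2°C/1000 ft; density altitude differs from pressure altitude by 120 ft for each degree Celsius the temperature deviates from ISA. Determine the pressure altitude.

6500 ft

DA = PA + 120 × (OAT − (15 − 2·PA/1000)) = PA + 120·OAT − 1800 + 0.24·PA = 1.24·PA + 120·OAT − 1800.
So 1.24·PA = 2780 − 120 × (-29) + 1800 = 8060.
PA = 8060 / 1.24 = 6500 ft.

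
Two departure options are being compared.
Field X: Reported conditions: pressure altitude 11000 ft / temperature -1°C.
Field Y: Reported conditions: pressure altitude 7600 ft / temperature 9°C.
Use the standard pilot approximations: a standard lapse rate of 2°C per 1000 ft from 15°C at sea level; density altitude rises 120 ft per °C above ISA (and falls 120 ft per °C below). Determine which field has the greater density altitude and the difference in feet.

Field X by 3016 ft

Field X: ISA temp = -7°C, deviation +6°C, DA = 11000 + 120 × 6 = 11720 ft.
Field Y: ISA temp = -0.2°C, deviation +9.2°C, DA = 7600 + 120 × 9.2 = 8704 ft.
Field X is higher by 11720 − 8704 = 3016 ft.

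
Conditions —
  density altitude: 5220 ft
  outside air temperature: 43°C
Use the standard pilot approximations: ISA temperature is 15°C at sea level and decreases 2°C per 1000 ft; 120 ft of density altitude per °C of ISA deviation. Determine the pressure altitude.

DA = PA + 120 × (OAT − (15 − 2·PA/1000)) = PA + 120·OAT − 1800 + 0.24·PA = 1.24·PA + 120·OAT − 1800.
So 1.24·PA = 5220 − 120 × 43 + 1800 = 1860.
PA = 1860 / 1.24 = 1500 ft.

1500 ft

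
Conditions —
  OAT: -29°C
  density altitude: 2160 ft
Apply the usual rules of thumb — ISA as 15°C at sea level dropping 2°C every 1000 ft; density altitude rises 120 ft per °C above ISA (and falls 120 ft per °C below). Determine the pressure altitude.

6000 ft

DA = PA + 120 × (OAT − (15 − 2·PA/1000)) = PA + 120·OAT − 1800 + 0.24·PA = 1.24·PA + 120·OAT − 1800.
So 1.24·PA = 2160 − 120 × (-29) + 1800 = 7440.
PA = 7440 / 1.24 = 6000 ft.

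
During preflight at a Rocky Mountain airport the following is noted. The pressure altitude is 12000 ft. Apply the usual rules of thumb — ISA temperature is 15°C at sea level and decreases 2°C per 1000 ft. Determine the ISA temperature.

ISA temperature = 15 − 2 × (12000/1000) = 15 − 24 = -9°C.

-9°C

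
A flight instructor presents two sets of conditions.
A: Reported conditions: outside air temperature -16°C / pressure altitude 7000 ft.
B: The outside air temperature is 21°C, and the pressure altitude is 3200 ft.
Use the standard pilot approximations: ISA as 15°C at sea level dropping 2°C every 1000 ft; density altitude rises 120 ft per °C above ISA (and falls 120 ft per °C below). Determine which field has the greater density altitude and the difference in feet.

A by 272 ft

A: ISA temp = 1°C, deviation -17°C, DA = 7000 + 120 × (-17) = 4960 ft.
B: ISA temp = 8.6°C, deviation +12.4°C, DA = 3200 + 120 × 12.4 = 4688 ft.
A is higher by 4960 − 4688 = 272 ft.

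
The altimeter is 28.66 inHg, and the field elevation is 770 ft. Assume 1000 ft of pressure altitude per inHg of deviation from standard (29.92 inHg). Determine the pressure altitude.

2030 ft

Pressure correction = (29.92 − 28.66) × 1000 = +1260 ft.
Pressure altitude = 770 + (+1260) = 2030 ft.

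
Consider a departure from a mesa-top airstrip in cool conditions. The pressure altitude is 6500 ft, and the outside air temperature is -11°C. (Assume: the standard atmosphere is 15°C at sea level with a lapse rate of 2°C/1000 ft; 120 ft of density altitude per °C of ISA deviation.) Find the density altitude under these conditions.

ISA temperature at 6500 ft = 15 − 2 × (6500/1000) = 2°C.
ISA deviation = -11 − 2 = -13°C.
Density altitude = 6500 + 120 × (-13) = 6500 + (-1560) = 4940 ft.

4940 ft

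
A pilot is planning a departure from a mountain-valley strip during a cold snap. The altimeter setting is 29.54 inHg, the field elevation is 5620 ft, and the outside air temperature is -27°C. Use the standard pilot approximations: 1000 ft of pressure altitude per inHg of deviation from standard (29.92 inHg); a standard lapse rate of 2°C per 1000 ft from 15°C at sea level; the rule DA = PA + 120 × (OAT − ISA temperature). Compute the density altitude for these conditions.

2400 ft

Pressure altitude = 5620 + (29.92 − 29.54) × 1000 = 5620 + (+380) = 6000 ft.
ISA temperature at 6000 ft = 15 − 2 × (6000/1000) = 3°C.
ISA deviation = -27 − 3 = -30°C.
Density altitude = 6000 + 120 × (-30) = 2400 ft.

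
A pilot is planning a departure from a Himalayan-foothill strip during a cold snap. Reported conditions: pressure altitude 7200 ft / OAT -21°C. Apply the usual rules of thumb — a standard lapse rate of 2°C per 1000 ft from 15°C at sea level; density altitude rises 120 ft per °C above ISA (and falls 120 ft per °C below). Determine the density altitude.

4608 ft

ISA temperature at 7200 ft = 15 − 2 × (7200/1000) = 0.6°C.
ISA deviation = -21 − 0.6 = -21.6°C.
Density altitude = 7200 + 120 × (-21.6) = 7200 + (-2592) = 4608 ft.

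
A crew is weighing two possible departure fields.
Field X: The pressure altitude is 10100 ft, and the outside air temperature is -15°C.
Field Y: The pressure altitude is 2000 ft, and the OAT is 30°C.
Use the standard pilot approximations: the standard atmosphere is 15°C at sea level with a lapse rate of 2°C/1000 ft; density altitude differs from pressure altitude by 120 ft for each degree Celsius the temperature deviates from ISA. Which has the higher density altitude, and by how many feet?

Field X by 4644 ft

Field X: ISA temp = -5.2°C, deviation -9.8°C, DA = 10100 + 120 × (-9.8) = 8924 ft.
Field Y: ISA temp = 11°C, deviation +19°C, DA = 2000 + 120 × 19 = 4280 ft.
Field X is higher by 8924 − 4280 = 4644 ft.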